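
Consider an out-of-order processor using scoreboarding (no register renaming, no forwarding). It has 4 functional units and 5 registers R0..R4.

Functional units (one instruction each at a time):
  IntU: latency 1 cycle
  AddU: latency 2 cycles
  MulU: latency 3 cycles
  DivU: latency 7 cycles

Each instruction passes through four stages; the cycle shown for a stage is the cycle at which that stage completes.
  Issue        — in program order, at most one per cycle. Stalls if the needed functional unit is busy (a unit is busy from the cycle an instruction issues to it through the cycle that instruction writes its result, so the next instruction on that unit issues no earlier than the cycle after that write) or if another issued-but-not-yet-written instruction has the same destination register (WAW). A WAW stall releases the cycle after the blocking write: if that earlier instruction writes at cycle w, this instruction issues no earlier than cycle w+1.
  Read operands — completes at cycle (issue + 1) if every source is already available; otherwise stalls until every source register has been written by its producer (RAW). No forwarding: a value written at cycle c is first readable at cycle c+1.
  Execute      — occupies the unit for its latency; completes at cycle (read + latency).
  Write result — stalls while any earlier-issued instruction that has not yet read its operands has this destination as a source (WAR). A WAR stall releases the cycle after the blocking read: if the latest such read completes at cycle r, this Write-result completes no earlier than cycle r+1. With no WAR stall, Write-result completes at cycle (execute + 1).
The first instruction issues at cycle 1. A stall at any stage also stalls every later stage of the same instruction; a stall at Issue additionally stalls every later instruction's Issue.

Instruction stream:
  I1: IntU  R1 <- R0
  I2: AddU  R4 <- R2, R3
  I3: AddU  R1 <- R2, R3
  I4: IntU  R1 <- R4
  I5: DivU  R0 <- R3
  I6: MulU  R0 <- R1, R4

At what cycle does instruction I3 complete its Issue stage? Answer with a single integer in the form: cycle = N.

cycle = 7

c1: I1 dispatched to IntU
c2: I1 operands ready | I2 dispatched to AddU
c3: I1 complete | I2 operands ready
c4: R1←I1
c5: I2 complete
c6: R4←I2
c7: I3 dispatched to AddU
c8: I3 operands ready
c10: I3 complete
c11: R1←I3
c12: I4 dispatched to IntU
c13: I4 operands ready | I5 dispatched to DivU
c14: I4 complete | I5 operands ready
c15: R1←I4
c21: I5 complete
c22: R0←I5
c23: I6 dispatched to MulU
c24: I6 operands ready
c27: I6 complete
c28: R0←I6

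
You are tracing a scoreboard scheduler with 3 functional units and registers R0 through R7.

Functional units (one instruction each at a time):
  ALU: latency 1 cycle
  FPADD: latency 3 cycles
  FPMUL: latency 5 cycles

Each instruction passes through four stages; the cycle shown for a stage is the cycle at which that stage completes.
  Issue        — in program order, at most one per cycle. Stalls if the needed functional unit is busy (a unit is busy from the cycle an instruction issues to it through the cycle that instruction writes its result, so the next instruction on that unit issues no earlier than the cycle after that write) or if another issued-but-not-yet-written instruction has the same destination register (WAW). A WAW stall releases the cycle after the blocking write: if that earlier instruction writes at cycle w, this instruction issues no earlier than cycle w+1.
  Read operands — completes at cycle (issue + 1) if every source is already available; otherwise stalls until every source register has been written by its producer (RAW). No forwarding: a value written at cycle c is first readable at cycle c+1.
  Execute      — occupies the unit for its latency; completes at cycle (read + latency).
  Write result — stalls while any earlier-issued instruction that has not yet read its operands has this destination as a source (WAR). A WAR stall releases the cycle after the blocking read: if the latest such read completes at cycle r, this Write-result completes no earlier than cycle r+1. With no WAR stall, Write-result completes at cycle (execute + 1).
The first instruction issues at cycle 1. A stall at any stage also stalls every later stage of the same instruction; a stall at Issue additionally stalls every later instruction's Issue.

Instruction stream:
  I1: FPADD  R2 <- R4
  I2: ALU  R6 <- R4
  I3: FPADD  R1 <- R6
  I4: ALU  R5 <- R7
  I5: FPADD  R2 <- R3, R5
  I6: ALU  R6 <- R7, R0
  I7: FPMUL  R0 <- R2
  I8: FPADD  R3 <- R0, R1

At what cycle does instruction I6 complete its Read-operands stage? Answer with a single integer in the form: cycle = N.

cycle = 15

I1  is:1  ro:2  ex:5  wr:6
I2  is:2  ro:3  ex:4  wr:5
I3  is:7  ro:8  ex:11  wr:12  — struct: FPADD busy until I1 writes@6
I4  is:8  ro:9  ex:10  wr:11
I5  is:13  ro:14  ex:17  wr:18  — struct: FPADD busy until I3 writes@12
I6  is:14  ro:15  ex:16  wr:17
I7  is:15  ro:19  ex:24  wr:25  — RAW R2: wait I5 write@18
I8  is:19  ro:26  ex:29  wr:30  — struct: FPADD busy until I5 writes@18, RAW R0: wait I7 write@25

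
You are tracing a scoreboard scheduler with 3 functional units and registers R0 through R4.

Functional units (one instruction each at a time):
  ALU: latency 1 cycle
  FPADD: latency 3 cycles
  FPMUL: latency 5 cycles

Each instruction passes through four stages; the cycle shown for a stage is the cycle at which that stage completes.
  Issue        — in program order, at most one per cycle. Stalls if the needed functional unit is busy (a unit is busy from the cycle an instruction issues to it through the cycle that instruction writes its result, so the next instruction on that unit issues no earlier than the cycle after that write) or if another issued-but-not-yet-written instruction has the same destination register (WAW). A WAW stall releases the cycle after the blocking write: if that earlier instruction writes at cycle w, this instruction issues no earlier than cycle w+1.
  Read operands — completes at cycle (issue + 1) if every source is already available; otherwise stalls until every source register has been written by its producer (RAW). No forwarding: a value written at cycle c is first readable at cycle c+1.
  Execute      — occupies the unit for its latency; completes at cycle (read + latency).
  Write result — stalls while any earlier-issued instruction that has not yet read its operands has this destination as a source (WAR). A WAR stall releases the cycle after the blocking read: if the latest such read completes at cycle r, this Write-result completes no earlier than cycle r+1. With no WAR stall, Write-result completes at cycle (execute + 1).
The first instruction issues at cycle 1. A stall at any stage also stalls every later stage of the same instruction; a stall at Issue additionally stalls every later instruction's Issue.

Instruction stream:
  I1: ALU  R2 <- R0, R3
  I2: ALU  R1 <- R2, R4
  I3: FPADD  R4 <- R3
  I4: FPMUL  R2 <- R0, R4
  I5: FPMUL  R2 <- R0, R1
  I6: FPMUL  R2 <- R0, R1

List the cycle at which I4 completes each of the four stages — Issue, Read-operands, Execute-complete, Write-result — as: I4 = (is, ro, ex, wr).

I4 = (7, 12, 17, 18)

[1] I1→ALU
[2] I1 RO
[3] I1 EX
[4] I1 WR R2
[5] I2→ALU
[6] I2 RO, I3→FPADD
[7] I2 EX, I3 RO, I4→FPMUL
[8] I2 WR R1
[10] I3 EX
[11] I3 WR R4
[12] I4 RO
[17] I4 EX
[18] I4 WR R2
[19] I5→FPMUL
[20] I5 RO
[25] I5 EX
[26] I5 WR R2
[27] I6→FPMUL
[28] I6 RO
[33] I6 EX
[34] I6 WR R2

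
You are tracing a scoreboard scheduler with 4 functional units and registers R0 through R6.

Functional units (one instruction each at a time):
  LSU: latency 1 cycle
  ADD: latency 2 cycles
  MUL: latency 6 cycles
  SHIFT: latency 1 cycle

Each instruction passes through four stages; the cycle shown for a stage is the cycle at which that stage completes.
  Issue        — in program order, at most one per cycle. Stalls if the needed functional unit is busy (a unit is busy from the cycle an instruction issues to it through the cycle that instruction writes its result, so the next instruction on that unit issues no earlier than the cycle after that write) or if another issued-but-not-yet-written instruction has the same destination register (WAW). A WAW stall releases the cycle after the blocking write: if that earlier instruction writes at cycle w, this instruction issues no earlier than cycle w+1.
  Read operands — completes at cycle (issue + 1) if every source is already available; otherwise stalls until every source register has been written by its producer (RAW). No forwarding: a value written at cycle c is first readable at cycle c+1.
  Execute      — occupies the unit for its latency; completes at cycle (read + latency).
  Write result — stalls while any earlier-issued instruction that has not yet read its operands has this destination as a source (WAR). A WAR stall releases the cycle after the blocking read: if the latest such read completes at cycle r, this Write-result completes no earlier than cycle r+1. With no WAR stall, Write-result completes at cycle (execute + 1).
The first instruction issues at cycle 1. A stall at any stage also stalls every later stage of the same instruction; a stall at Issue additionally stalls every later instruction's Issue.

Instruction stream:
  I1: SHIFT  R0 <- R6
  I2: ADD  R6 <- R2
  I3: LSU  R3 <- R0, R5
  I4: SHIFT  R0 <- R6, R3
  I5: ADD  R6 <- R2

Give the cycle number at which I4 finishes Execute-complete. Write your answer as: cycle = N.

  I1 | 1 | 2 | 3 | 4
  I2 | 2 | 3 | 5 | 6
  I3 | 3 | 5 | 6 | 7   RAW R0: wait I1 write@4
  I4 | 5 | 8 | 9 | 10   struct: SHIFT busy until I1 writes@4 · RAW R3: wait I3 write@7
  I5 | 7 | 8 | 10 | 11   struct: ADD busy until I2 writes@6

cycle = 9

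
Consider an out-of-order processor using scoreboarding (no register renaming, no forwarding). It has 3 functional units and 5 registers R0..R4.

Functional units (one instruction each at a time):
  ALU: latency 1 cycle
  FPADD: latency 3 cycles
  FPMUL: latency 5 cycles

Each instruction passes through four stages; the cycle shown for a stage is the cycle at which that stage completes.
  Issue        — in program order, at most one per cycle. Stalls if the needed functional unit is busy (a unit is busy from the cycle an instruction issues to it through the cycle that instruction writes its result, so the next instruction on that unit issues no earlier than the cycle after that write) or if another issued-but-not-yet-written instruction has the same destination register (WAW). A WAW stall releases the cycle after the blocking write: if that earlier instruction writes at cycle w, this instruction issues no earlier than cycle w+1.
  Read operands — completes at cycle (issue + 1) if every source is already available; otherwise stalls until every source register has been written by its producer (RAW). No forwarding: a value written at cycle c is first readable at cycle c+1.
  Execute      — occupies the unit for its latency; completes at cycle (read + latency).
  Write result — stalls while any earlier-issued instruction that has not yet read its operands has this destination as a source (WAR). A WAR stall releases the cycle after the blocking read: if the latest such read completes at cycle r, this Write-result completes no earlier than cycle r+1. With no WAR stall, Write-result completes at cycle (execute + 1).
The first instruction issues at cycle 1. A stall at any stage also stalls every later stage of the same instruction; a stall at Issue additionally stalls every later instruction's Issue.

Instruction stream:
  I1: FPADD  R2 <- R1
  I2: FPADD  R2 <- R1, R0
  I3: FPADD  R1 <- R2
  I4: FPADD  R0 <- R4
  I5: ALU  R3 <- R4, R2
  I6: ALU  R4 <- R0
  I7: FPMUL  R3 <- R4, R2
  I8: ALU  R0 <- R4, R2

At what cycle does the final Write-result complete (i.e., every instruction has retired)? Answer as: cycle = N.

cycle = 34

t=1  I1 dispatched to FPADD
t=2  I1 operands ready
t=5  I1 complete
t=6  R2←I1
t=7  I2 dispatched to FPADD
t=8  I2 operands ready
t=11  I2 complete
t=12  R2←I2
t=13  I3 dispatched to FPADD
t=14  I3 operands ready
t=17  I3 complete
t=18  R1←I3
t=19  I4 dispatched to FPADD
t=20  I4 operands ready · I5 dispatched to ALU
t=21  I5 operands ready
t=22  I5 complete
t=23  I4 complete · R3←I5
t=24  R0←I4 · I6 dispatched to ALU
t=25  I6 operands ready · I7 dispatched to FPMUL
t=26  I6 complete
t=27  R4←I6
t=28  I7 operands ready · I8 dispatched to ALU
t=29  I8 operands ready
t=30  I8 complete
t=31  R0←I8
t=33  I7 complete
t=34  R3←I7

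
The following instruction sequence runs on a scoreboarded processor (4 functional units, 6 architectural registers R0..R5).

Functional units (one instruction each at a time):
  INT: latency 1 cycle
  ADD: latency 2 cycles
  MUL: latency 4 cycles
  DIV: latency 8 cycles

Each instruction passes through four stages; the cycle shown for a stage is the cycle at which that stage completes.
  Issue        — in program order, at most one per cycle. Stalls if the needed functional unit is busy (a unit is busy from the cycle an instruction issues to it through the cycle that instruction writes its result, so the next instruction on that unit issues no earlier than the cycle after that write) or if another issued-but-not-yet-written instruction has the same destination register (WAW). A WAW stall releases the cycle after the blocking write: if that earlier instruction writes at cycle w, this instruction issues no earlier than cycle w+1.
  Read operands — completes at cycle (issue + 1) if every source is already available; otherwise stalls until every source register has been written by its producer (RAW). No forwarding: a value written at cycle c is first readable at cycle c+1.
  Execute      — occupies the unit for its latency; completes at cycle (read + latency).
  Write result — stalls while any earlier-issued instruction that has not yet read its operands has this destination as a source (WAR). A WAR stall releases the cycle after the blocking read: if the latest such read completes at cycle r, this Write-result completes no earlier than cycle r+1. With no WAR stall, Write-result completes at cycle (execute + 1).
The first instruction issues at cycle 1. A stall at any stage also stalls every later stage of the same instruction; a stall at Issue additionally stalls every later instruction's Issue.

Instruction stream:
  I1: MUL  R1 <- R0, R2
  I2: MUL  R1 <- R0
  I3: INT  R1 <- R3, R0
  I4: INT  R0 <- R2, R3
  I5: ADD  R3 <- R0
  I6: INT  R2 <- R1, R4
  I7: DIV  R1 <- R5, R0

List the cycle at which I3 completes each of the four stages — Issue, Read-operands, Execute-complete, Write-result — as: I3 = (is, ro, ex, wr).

I3 = (15, 16, 17, 18)

[1] I1 issues→MUL
[2] I1 reads
[6] I1 exec-done
[7] I1 writes R1
[8] I2 issues→MUL
[9] I2 reads
[13] I2 exec-done
[14] I2 writes R1
[15] I3 issues→INT
[16] I3 reads
[17] I3 exec-done
[18] I3 writes R1
[19] I4 issues→INT
[20] I4 reads | I5 issues→ADD
[21] I4 exec-done
[22] I4 writes R0
[23] I5 reads | I6 issues→INT
[24] I6 reads | I7 issues→DIV
[25] I5 exec-done | I6 exec-done | I7 reads
[26] I5 writes R3 | I6 writes R2
[33] I7 exec-done
[34] I7 writes R1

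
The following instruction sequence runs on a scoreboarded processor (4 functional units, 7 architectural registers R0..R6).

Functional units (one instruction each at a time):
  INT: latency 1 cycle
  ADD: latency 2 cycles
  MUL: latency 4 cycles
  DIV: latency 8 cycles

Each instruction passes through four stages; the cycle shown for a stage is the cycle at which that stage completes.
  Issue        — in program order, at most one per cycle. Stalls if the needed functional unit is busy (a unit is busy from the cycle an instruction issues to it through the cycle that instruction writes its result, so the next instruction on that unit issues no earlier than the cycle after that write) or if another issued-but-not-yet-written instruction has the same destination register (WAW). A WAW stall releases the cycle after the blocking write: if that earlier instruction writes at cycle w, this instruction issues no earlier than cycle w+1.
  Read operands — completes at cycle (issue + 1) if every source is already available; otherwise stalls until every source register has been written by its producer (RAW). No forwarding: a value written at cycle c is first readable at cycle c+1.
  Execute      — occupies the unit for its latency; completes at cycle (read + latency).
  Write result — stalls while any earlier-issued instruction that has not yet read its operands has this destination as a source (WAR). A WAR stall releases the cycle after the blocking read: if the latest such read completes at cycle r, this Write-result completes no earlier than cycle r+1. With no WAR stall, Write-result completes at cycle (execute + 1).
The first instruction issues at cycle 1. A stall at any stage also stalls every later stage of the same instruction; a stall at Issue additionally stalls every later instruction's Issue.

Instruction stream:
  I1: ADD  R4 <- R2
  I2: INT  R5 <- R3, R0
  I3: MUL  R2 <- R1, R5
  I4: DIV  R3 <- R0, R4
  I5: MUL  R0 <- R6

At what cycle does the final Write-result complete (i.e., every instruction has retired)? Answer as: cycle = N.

I1: IS=1 RO=2 EX=4 WR=5
I2: IS=2 RO=3 EX=4 WR=5
I3: IS=3 RO=6 EX=10 WR=11  [RAW R5: wait I2 write@5]
I4: IS=4 RO=6 EX=14 WR=15  [RAW R4: wait I1 write@5]
I5: IS=12 RO=13 EX=17 WR=18  [struct: MUL busy until I3 writes@11]

cycle = 18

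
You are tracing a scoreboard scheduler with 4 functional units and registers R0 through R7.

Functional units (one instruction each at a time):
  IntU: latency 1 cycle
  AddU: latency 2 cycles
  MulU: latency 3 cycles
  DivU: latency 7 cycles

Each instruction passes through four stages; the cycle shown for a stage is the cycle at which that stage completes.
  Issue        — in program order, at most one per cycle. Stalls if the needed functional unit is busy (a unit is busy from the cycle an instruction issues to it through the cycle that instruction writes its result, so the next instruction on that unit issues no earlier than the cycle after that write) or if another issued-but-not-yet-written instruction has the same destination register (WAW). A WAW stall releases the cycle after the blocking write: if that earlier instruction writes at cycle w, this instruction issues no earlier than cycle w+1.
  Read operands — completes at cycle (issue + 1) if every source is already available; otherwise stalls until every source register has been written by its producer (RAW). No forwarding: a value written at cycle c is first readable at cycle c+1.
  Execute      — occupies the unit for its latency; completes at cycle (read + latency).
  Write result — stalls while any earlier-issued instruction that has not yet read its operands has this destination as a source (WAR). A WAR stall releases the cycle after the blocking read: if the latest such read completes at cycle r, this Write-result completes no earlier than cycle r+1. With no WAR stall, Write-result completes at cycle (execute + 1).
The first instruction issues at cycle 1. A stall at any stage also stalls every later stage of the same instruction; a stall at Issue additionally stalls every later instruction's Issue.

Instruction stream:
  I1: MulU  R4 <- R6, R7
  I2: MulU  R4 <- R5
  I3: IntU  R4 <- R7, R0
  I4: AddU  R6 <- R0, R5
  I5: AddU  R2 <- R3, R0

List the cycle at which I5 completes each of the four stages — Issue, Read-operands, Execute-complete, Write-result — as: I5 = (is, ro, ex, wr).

I5 = (19, 20, 22, 23)

I1 -> (1, 2, 5, 6)
I2 -> (7, 8, 11, 12)  // struct: MulU busy until I1 writes@6
I3 -> (13, 14, 15, 16)  // WAW R4: wait I2 write@12
I4 -> (14, 15, 17, 18)
I5 -> (19, 20, 22, 23)  // struct: AddU busy until I4 writes@18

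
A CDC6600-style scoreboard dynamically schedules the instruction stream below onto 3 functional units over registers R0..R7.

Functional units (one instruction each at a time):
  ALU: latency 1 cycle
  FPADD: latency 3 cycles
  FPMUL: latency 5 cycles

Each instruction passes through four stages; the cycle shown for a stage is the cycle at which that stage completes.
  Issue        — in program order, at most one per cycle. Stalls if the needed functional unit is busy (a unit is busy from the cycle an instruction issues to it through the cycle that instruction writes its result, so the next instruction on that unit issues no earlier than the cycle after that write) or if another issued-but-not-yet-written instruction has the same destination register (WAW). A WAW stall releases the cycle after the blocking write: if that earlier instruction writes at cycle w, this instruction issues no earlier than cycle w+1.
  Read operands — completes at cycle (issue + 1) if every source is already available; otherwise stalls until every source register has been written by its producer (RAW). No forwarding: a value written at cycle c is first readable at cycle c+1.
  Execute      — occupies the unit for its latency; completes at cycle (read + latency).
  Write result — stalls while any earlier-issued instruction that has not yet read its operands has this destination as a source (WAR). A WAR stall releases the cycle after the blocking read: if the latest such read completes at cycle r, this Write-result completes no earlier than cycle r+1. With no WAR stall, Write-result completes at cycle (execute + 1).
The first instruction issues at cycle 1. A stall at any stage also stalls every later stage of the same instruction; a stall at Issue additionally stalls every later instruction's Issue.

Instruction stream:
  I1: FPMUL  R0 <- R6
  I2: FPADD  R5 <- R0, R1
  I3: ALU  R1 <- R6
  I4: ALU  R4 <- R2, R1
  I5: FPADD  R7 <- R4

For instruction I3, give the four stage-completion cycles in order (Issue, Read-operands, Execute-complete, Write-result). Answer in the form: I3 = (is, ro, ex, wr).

c1: I1 dispatched to FPMUL
c2: I1 operands ready, I2 dispatched to FPADD
c3: I3 dispatched to ALU
c4: I3 operands ready
c5: I3 complete
c7: I1 complete
c8: R0←I1
c9: I2 operands ready
c10: R1←I3
c11: I4 dispatched to ALU
c12: I2 complete, I4 operands ready
c13: R5←I2, I4 complete
c14: R4←I4, I5 dispatched to FPADD
c15: I5 operands ready
c18: I5 complete
c19: R7←I5

I3 = (3, 4, 5, 10)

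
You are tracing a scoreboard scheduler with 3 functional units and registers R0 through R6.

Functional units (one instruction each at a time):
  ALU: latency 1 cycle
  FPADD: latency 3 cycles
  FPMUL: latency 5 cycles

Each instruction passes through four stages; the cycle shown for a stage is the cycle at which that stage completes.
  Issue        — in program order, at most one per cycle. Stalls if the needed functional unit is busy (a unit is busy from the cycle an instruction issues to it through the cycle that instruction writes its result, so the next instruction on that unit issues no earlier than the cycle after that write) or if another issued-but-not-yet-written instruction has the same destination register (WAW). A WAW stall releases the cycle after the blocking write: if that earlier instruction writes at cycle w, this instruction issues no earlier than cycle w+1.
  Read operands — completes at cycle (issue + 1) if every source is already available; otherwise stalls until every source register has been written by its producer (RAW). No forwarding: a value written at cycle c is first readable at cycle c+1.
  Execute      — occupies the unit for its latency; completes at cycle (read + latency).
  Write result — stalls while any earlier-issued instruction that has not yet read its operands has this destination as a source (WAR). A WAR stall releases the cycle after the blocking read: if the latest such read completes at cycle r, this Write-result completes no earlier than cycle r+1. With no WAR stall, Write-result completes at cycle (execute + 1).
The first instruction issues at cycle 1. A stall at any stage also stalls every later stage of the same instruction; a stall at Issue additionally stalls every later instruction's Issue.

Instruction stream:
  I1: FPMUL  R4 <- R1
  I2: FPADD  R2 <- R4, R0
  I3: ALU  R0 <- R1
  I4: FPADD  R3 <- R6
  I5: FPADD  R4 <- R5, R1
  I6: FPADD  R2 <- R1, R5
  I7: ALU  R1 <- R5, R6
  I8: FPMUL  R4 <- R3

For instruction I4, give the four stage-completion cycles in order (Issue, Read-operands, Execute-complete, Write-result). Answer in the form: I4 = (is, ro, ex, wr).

  I1 | 1 | 2 | 7 | 8
  I2 | 2 | 9 | 12 | 13   RAW R4: wait I1 write@8
  I3 | 3 | 4 | 5 | 10   WAR R0: wait I2 read@9
  I4 | 14 | 15 | 18 | 19   struct: FPADD busy until I2 writes@13
  I5 | 20 | 21 | 24 | 25   struct: FPADD busy until I4 writes@19
  I6 | 26 | 27 | 30 | 31   struct: FPADD busy until I5 writes@25
  I7 | 27 | 28 | 29 | 30
  I8 | 28 | 29 | 34 | 35

I4 = (14, 15, 18, 19)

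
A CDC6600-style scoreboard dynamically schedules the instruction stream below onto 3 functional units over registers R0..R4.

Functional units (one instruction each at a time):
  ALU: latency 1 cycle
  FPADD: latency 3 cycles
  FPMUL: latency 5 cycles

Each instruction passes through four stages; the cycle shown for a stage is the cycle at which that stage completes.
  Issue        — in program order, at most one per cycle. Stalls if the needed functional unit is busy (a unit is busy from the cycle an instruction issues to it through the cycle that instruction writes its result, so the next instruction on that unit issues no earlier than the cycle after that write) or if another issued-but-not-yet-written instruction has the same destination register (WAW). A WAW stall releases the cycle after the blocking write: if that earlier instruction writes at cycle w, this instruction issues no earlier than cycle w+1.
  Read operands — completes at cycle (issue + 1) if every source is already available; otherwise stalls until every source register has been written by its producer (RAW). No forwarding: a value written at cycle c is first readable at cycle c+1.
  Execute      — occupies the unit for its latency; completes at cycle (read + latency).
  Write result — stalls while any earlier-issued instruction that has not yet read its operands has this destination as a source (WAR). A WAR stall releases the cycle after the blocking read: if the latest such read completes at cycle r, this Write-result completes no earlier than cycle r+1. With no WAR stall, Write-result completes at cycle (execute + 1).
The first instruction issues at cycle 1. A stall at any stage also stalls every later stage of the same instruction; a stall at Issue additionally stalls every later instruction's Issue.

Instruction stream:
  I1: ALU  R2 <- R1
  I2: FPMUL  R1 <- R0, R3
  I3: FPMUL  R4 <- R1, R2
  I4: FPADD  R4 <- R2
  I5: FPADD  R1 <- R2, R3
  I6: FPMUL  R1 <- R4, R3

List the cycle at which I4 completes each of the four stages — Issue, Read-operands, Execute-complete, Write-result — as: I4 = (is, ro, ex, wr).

I4 = (18, 19, 22, 23)

  I1 | 1 | 2 | 3 | 4
  I2 | 2 | 3 | 8 | 9
  I3 | 10 | 11 | 16 | 17   struct: FPMUL busy until I2 writes@9
  I4 | 18 | 19 | 22 | 23   WAW R4: wait I3 write@17
  I5 | 24 | 25 | 28 | 29   struct: FPADD busy until I4 writes@23
  I6 | 30 | 31 | 36 | 37   WAW R1: wait I5 write@29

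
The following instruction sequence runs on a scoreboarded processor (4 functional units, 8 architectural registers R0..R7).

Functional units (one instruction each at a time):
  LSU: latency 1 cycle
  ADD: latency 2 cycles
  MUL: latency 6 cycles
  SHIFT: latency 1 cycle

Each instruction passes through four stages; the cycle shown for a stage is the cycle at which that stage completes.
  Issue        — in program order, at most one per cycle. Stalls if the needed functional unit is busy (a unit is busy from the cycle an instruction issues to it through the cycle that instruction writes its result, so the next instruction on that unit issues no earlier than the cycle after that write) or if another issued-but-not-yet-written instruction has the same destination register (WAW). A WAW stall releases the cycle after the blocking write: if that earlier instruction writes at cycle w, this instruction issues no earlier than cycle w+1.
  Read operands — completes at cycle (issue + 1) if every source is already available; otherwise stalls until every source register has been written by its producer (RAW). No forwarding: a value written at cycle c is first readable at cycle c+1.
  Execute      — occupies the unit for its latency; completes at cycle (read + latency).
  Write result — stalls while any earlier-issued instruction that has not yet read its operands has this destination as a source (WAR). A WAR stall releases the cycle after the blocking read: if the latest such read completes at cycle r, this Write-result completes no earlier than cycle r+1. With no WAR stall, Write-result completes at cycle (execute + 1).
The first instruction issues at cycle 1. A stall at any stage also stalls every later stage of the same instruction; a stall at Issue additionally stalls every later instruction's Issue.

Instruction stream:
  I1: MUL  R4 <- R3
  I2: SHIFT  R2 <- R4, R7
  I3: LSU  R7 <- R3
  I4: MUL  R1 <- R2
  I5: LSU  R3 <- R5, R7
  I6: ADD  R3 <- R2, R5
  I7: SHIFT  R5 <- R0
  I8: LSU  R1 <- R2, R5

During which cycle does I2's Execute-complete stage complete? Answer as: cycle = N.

cycle 1: I1→MUL
cycle 2: I1 RO; I2→SHIFT
cycle 3: I3→LSU
cycle 4: I3 RO
cycle 5: I3 EX
cycle 8: I1 EX
cycle 9: I1 WR R4
cycle 10: I2 RO; I4→MUL
cycle 11: I2 EX; I3 WR R7
cycle 12: I2 WR R2; I5→LSU
cycle 13: I4 RO; I5 RO
cycle 14: I5 EX
cycle 15: I5 WR R3
cycle 16: I6→ADD
cycle 17: I6 RO; I7→SHIFT
cycle 18: I7 RO
cycle 19: I4 EX; I6 EX; I7 EX
cycle 20: I4 WR R1; I6 WR R3; I7 WR R5
cycle 21: I8→LSU
cycle 22: I8 RO
cycle 23: I8 EX
cycle 24: I8 WR R1

cycle = 11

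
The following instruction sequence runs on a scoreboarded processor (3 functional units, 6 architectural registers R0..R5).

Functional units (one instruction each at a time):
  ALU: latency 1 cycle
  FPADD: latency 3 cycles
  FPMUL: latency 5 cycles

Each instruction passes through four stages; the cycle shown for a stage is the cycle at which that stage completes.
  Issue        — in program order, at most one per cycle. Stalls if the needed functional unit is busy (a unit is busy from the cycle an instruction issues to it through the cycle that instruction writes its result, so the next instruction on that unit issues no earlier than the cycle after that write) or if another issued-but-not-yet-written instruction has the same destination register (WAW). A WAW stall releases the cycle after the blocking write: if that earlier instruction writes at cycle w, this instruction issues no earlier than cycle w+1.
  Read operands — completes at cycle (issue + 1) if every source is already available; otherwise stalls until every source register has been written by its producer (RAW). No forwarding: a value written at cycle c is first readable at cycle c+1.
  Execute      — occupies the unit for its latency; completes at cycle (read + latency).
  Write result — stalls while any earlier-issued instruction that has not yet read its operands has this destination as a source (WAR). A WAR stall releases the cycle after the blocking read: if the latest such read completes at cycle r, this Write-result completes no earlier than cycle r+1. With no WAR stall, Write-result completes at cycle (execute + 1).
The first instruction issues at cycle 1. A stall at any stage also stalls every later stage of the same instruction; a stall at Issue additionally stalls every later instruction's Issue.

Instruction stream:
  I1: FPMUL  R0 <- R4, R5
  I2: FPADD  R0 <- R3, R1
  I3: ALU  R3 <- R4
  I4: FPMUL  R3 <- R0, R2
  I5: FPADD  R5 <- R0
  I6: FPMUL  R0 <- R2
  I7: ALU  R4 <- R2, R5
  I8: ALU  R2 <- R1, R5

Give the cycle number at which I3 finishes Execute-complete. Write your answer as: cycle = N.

cycle = 12

I1  is:1  ro:2  ex:7  wr:8
I2  is:9  ro:10  ex:13  wr:14  — WAW R0: wait I1 write@8
I3  is:10  ro:11  ex:12  wr:13
I4  is:14  ro:15  ex:20  wr:21  — WAW R3: wait I3 write@13
I5  is:15  ro:16  ex:19  wr:20
I6  is:22  ro:23  ex:28  wr:29  — struct: FPMUL busy until I4 writes@21
I7  is:23  ro:24  ex:25  wr:26
I8  is:27  ro:28  ex:29  wr:30  — struct: ALU busy until I7 writes@26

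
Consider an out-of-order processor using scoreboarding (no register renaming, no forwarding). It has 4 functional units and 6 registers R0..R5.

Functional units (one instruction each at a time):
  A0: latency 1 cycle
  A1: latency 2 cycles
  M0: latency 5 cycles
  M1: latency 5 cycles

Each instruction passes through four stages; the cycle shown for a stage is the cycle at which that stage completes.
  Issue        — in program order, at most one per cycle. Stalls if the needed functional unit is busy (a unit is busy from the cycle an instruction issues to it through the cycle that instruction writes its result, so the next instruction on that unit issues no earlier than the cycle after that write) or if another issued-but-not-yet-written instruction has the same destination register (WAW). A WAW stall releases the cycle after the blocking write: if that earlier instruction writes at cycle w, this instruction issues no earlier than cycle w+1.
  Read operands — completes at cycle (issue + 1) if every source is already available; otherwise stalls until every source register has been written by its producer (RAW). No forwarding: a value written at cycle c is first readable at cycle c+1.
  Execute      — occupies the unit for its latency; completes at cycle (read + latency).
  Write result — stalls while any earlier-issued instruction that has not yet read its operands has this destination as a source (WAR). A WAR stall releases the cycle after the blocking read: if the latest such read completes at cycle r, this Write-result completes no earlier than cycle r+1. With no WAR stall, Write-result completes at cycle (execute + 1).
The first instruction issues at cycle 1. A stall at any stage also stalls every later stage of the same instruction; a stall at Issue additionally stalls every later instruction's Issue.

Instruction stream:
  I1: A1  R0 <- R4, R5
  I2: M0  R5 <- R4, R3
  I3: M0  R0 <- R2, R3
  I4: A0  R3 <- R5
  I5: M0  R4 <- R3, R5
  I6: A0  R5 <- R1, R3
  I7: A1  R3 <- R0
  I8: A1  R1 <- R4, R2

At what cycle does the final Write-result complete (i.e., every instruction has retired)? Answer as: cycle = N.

I1: IS=1 RO=2 EX=4 WR=5
I2: IS=2 RO=3 EX=8 WR=9
I3: IS=10 RO=11 EX=16 WR=17  [struct: M0 busy until I2 writes@9]
I4: IS=11 RO=12 EX=13 WR=14
I5: IS=18 RO=19 EX=24 WR=25  [struct: M0 busy until I3 writes@17]
I6: IS=19 RO=20 EX=21 WR=22
I7: IS=20 RO=21 EX=23 WR=24
I8: IS=25 RO=26 EX=28 WR=29  [struct: A1 busy until I7 writes@24]

cycle = 29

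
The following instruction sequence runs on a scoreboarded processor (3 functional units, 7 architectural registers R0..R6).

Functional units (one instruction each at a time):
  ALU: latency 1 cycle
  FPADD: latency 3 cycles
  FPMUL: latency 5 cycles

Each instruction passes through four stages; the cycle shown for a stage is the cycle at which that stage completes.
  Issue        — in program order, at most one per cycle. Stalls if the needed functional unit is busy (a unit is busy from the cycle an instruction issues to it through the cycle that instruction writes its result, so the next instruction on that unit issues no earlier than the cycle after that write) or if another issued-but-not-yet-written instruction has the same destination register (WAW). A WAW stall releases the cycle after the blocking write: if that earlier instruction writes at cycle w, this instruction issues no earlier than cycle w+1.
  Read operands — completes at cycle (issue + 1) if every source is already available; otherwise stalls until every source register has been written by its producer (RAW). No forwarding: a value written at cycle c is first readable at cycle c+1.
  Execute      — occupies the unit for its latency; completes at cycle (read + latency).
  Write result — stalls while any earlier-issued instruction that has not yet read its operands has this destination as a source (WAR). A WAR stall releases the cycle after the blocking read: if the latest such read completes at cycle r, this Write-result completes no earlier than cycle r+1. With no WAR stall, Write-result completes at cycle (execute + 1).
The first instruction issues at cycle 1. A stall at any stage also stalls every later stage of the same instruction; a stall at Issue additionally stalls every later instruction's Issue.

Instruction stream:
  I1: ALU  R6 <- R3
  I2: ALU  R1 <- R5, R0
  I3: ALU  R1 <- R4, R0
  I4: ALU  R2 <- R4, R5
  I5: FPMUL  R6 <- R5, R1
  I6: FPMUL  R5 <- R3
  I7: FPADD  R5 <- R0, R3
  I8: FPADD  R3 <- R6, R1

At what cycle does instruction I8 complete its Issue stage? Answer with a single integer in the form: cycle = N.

I1  is:1  ro:2  ex:3  wr:4
I2  is:5  ro:6  ex:7  wr:8  — struct: ALU busy until I1 writes@4
I3  is:9  ro:10  ex:11  wr:12  — struct: ALU busy until I2 writes@8
I4  is:13  ro:14  ex:15  wr:16  — struct: ALU busy until I3 writes@12
I5  is:14  ro:15  ex:20  wr:21
I6  is:22  ro:23  ex:28  wr:29  — struct: FPMUL busy until I5 writes@21
I7  is:30  ro:31  ex:34  wr:35  — WAW R5: wait I6 write@29
I8  is:36  ro:37  ex:40  wr:41  — struct: FPADD busy until I7 writes@35

cycle = 36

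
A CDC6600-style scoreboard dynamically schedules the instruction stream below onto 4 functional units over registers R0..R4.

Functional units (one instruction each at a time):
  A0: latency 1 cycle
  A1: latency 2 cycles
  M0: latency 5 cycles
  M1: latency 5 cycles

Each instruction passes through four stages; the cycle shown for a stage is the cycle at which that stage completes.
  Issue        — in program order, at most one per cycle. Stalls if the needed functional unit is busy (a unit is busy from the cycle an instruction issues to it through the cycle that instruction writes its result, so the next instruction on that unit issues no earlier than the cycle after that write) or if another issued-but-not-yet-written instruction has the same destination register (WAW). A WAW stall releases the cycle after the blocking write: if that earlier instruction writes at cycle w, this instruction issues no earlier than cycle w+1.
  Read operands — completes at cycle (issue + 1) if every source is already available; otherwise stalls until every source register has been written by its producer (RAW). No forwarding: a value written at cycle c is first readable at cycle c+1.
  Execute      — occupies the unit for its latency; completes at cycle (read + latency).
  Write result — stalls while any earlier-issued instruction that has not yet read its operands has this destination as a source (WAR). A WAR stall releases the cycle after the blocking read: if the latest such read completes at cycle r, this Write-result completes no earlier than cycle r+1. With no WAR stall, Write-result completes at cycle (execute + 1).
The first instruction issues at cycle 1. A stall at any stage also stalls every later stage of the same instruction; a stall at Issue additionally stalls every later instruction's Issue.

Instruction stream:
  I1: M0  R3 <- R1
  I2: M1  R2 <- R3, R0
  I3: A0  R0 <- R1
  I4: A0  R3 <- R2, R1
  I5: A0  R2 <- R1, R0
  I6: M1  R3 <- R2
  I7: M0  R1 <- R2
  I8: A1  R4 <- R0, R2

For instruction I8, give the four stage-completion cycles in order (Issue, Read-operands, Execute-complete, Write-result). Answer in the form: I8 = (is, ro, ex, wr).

I8 = (22, 23, 25, 26)

I1: IS=1 RO=2 EX=7 WR=8
I2: IS=2 RO=9 EX=14 WR=15  [RAW R3: wait I1 write@8]
I3: IS=3 RO=4 EX=5 WR=10  [WAR R0: wait I2 read@9]
I4: IS=11 RO=16 EX=17 WR=18  [struct: A0 busy until I3 writes@10; RAW R2: wait I2 write@15]
I5: IS=19 RO=20 EX=21 WR=22  [struct: A0 busy until I4 writes@18]
I6: IS=20 RO=23 EX=28 WR=29  [RAW R2: wait I5 write@22]
I7: IS=21 RO=23 EX=28 WR=29  [RAW R2: wait I5 write@22]
I8: IS=22 RO=23 EX=25 WR=26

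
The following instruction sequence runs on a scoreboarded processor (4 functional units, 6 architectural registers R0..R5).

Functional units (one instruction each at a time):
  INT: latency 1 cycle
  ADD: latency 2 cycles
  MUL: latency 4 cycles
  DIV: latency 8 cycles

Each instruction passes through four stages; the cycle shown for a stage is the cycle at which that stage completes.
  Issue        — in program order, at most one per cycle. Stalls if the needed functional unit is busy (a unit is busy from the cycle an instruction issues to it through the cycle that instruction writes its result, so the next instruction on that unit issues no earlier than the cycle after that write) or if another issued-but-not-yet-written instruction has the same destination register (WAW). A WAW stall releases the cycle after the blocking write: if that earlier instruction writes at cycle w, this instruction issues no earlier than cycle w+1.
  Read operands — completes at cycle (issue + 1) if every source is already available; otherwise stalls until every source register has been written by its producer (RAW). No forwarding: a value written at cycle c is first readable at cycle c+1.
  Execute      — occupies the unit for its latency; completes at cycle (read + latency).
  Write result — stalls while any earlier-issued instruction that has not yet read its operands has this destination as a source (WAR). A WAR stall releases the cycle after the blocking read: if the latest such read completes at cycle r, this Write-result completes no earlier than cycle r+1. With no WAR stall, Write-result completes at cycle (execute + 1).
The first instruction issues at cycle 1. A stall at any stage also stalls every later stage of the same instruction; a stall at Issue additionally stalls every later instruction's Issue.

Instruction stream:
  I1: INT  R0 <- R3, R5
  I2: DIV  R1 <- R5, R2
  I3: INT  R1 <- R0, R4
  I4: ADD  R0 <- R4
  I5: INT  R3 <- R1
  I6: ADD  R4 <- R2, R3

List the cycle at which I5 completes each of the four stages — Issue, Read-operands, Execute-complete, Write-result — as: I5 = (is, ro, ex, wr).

t=1  issue I1 (INT)
t=2  I1 read-ops | issue I2 (DIV)
t=3  I1 finished on INT | I2 read-ops
t=4  I1→R0
t=11  I2 finished on DIV
t=12  I2→R1
t=13  issue I3 (INT)
t=14  I3 read-ops | issue I4 (ADD)
t=15  I3 finished on INT | I4 read-ops
t=16  I3→R1
t=17  I4 finished on ADD | issue I5 (INT)
t=18  I4→R0 | I5 read-ops
t=19  I5 finished on INT | issue I6 (ADD)
t=20  I5→R3
t=21  I6 read-ops
t=23  I6 finished on ADD
t=24  I6→R4

I5 = (17, 18, 19, 20)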